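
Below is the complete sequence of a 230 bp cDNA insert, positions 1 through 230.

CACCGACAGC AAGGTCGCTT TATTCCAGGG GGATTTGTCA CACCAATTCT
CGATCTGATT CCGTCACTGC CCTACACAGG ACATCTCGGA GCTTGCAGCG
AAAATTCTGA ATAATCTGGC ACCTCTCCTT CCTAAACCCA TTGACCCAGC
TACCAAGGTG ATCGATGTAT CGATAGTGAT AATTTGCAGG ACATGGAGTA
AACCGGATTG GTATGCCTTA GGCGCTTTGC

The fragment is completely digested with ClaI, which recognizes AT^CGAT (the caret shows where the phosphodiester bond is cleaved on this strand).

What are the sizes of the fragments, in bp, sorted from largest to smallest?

ClaI sites (ATCGAT) start at positions 161, 169.
ClaI cuts after base 2 of each site, so after positions 162, 170.
Linear molecule, 2 cuts → 3 fragments:
  1–162 → 162 bp
  163–170 → 8 bp
  171–230 → 60 bp
Sorted largest to smallest: 162, 60, 8 bp.

162, 60, 8 bp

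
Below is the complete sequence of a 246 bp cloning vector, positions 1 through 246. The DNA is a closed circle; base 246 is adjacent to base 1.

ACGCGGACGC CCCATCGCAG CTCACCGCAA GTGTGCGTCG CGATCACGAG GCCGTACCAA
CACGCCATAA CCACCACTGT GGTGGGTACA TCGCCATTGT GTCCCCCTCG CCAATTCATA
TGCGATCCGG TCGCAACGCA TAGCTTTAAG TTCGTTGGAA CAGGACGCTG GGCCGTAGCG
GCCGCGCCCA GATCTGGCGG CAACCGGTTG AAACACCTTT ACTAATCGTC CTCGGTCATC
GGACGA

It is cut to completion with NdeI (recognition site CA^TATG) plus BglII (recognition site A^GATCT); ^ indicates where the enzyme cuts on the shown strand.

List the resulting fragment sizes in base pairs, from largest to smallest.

The NdeI site (CATATG) starts at position 117.
NdeI cuts after base 2 of each site, so after position 118.
The BglII site (AGATCT) starts at position 190.
BglII cuts after the first base of each site, so after position 190.
Combined cut positions: 118, 190.
Circular molecule, 2 cuts → 2 fragments:
  119–190 → 72 bp
  191–246 then 1–118 → 56 + 118 = 174 bp
Sorted largest to smallest: 174, 72 bp.

174, 72 bp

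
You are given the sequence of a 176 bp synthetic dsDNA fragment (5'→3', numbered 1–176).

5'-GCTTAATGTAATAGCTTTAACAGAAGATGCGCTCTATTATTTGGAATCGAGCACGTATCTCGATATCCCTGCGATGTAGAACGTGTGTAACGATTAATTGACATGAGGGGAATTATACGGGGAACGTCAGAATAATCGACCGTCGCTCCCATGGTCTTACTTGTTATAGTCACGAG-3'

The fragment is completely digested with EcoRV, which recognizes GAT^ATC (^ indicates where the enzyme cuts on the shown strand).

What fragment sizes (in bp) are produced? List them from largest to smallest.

The EcoRV site (GATATC) starts at position 62.
EcoRV cuts after base 3 of each site, so after position 64.
Linear molecule, 1 cut → 2 fragments:
  1–64 → 64 bp
  65–176 → 112 bp
Sorted largest to smallest: 112, 64 bp.

112, 64 bp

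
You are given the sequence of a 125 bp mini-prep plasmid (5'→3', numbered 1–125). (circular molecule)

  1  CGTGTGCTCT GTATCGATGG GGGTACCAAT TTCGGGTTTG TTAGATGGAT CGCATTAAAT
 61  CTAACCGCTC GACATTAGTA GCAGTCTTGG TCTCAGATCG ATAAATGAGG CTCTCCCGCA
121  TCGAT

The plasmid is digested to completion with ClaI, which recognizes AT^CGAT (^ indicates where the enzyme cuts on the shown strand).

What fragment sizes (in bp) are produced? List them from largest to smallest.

ClaI sites (ATCGAT) start at positions 13, 97, 120.
ClaI cuts after base 2 of each site, so after positions 14, 98, 121.
Circular molecule, 3 cuts → 3 fragments:
  15–98 → 84 bp
  99–121 → 23 bp
  122–125 then 1–14 → 4 + 14 = 18 bp
Sorted largest to smallest: 84, 23, 18 bp.

84, 23, 18 bp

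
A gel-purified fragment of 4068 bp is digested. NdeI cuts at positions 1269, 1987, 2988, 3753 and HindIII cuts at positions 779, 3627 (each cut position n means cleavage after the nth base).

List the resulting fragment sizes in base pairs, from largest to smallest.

Combined cut positions (sorted): 779, 1269, 1987, 2988, 3627, 3753.
Linear molecule, 6 cuts → 7 fragments:
  779 − 0 = 779 bp
  1269 − 779 = 490 bp
  1987 − 1269 = 718 bp
  2988 − 1987 = 1001 bp
  3627 − 2988 = 639 bp
  3753 − 3627 = 126 bp
  4068 − 3753 = 315 bp
Sorted largest to smallest: 1001, 779, 718, 639, 490, 315, 126 bp.

1001, 779, 718, 639, 490, 315, 126 bp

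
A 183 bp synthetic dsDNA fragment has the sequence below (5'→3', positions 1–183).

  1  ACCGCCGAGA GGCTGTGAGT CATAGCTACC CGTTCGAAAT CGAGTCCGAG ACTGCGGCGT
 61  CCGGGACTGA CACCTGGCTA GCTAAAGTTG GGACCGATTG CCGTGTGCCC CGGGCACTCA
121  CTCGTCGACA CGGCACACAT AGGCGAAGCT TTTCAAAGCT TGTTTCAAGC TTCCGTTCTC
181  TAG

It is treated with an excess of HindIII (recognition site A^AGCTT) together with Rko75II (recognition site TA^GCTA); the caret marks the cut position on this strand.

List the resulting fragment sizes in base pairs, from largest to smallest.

HindIII sites (AAGCTT) start at positions 146, 156, 167.
HindIII cuts after the first base of each site, so after positions 146, 156, 167.
Rko75II sites (TAGCTA) start at positions 23, 79.
Rko75II cuts after base 2 of each site, so after positions 24, 80.
Combined cut positions: 24, 80, 146, 156, 167.
Linear molecule, 5 cuts → 6 fragments:
  1–24 → 24 bp
  25–80 → 56 bp
  81–146 → 66 bp
  147–156 → 10 bp
  157–167 → 11 bp
  168–183 → 16 bp
Sorted largest to smallest: 66, 56, 24, 16, 11, 10 bp.

66, 56, 24, 16, 11, 10 bp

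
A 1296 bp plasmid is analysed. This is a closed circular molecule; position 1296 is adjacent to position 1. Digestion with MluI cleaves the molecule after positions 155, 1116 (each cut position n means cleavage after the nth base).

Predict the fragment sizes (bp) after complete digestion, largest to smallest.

961, 335 bp

Circular molecule, 2 cuts → 2 fragments:
  1116 − 155 = 961 bp
  wrap: 1296 − 1116 + 155 = 335 bp
Sorted largest to smallest: 961, 335 bp.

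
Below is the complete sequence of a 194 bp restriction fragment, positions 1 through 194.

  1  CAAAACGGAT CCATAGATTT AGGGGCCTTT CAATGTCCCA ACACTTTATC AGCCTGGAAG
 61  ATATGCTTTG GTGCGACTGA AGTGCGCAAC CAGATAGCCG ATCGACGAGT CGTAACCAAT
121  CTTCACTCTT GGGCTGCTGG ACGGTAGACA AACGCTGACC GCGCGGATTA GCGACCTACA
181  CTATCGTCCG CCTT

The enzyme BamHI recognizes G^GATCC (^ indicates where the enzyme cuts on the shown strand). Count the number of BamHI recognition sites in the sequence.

GGATCC occurs starting at position 7.
BamHI cuts at 1 site.

1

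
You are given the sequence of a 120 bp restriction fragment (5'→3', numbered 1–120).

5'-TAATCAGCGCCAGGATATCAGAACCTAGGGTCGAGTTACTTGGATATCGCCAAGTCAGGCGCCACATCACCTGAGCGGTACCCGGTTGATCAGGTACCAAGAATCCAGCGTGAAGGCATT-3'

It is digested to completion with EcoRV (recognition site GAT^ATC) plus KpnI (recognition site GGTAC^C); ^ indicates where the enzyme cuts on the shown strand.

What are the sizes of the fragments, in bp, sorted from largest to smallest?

36, 29, 23, 16, 16 bp

EcoRV sites (GATATC) start at positions 14, 43.
EcoRV cuts after base 3 of each site, so after positions 16, 45.
KpnI sites (GGTACC) start at positions 77, 93.
KpnI cuts after base 5 of each site (before the last base), so after positions 81, 97.
Combined cut positions: 16, 45, 81, 97.
Linear molecule, 4 cuts → 5 fragments:
  1–16 → 16 bp
  17–45 → 29 bp
  46–81 → 36 bp
  82–97 → 16 bp
  98–120 → 23 bp
Sorted largest to smallest: 36, 29, 23, 16, 16 bp.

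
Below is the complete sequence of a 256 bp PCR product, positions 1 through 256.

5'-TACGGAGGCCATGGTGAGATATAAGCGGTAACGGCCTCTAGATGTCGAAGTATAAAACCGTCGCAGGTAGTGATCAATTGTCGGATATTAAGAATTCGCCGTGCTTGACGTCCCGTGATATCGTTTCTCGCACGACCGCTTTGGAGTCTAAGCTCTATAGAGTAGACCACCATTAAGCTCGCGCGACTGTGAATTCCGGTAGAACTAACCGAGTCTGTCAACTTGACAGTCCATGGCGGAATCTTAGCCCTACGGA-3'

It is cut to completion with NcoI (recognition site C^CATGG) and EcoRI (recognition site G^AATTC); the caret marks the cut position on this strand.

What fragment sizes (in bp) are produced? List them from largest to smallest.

99, 83, 40, 25, 9 bp

NcoI sites (CCATGG) start at positions 9, 231.
NcoI cuts after the first base of each site, so after positions 9, 231.
EcoRI sites (GAATTC) start at positions 92, 191.
EcoRI cuts after the first base of each site, so after positions 92, 191.
Combined cut positions: 9, 92, 191, 231.
Linear molecule, 4 cuts → 5 fragments:
  1–9 → 9 bp
  10–92 → 83 bp
  93–191 → 99 bp
  192–231 → 40 bp
  232–256 → 25 bp
Sorted largest to smallest: 99, 83, 40, 25, 9 bp.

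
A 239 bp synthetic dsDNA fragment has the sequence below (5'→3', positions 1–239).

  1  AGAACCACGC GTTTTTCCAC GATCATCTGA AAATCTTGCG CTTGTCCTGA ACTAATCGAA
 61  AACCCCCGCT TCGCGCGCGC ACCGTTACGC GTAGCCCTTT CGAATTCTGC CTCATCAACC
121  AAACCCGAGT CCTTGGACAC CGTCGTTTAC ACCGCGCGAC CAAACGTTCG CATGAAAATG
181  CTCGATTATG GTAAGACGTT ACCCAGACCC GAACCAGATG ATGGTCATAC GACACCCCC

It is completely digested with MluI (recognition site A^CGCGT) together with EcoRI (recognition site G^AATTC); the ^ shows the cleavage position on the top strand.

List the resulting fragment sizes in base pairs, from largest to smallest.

137, 80, 15, 7 bp

MluI sites (ACGCGT) start at positions 7, 87.
MluI cuts after the first base of each site, so after positions 7, 87.
The EcoRI site (GAATTC) starts at position 102.
EcoRI cuts after the first base of each site, so after position 102.
Combined cut positions: 7, 87, 102.
Linear molecule, 3 cuts → 4 fragments:
  1–7 → 7 bp
  8–87 → 80 bp
  88–102 → 15 bp
  103–239 → 137 bp
Sorted largest to smallest: 137, 80, 15, 7 bp.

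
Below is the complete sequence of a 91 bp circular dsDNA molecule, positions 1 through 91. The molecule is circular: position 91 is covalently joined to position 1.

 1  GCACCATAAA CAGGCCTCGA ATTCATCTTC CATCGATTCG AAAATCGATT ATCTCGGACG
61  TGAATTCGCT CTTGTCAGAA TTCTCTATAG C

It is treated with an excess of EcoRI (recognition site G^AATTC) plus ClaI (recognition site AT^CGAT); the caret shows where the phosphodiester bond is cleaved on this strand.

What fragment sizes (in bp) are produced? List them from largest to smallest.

EcoRI sites (GAATTC) start at positions 19, 62, 78.
EcoRI cuts after the first base of each site, so after positions 19, 62, 78.
ClaI sites (ATCGAT) start at positions 32, 44.
ClaI cuts after base 2 of each site, so after positions 33, 45.
Combined cut positions: 19, 33, 45, 62, 78.
Circular molecule, 5 cuts → 5 fragments:
  20–33 → 14 bp
  34–45 → 12 bp
  46–62 → 17 bp
  63–78 → 16 bp
  79–91 then 1–19 → 13 + 19 = 32 bp
Sorted largest to smallest: 32, 17, 16, 14, 12 bp.

32, 17, 16, 14, 12 bp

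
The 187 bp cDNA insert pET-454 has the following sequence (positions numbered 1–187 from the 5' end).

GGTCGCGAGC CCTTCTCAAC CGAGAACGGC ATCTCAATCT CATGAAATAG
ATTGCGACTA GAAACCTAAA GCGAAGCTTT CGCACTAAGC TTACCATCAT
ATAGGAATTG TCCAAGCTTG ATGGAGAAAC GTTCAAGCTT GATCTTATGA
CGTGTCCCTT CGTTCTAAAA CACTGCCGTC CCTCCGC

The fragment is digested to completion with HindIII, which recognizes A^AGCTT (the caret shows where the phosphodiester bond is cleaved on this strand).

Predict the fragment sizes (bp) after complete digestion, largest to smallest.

74, 52, 27, 21, 13 bp

HindIII sites (AAGCTT) start at positions 74, 87, 114, 135.
HindIII cuts after the first base of each site, so after positions 74, 87, 114, 135.
Linear molecule, 4 cuts → 5 fragments:
  1–74 → 74 bp
  75–87 → 13 bp
  88–114 → 27 bp
  115–135 → 21 bp
  136–187 → 52 bp
Sorted largest to smallest: 74, 52, 27, 21, 13 bp.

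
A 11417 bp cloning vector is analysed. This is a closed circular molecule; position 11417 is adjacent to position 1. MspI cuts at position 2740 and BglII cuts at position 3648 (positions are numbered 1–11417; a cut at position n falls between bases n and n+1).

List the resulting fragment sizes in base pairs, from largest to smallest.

Combined cut positions (sorted): 2740, 3648.
Circular molecule, 2 cuts → 2 fragments:
  3648 − 2740 = 908 bp
  wrap: 11417 − 3648 + 2740 = 10509 bp
Sorted largest to smallest: 10509, 908 bp.

10509, 908 bp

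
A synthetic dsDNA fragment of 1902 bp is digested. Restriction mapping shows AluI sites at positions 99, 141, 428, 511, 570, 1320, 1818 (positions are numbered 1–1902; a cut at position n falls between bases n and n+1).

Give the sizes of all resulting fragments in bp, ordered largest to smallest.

Linear molecule, 7 cuts → 8 fragments:
  99 − 0 = 99 bp
  141 − 99 = 42 bp
  428 − 141 = 287 bp
  511 − 428 = 83 bp
  570 − 511 = 59 bp
  1320 − 570 = 750 bp
  1818 − 1320 = 498 bp
  1902 − 1818 = 84 bp
Sorted largest to smallest: 750, 498, 287, 99, 84, 83, 59, 42 bp.

750, 498, 287, 99, 84, 83, 59, 42 bp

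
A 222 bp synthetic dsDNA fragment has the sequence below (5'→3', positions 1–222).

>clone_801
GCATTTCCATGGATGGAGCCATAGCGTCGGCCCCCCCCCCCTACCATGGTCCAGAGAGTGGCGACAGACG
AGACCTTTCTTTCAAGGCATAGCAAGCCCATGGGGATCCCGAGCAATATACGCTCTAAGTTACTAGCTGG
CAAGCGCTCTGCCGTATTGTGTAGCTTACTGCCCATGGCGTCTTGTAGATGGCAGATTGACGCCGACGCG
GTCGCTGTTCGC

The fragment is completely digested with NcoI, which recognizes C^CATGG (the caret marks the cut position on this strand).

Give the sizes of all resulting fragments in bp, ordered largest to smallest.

NcoI sites (CCATGG) start at positions 7, 44, 98, 173.
NcoI cuts after the first base of each site, so after positions 7, 44, 98, 173.
Linear molecule, 4 cuts → 5 fragments:
  1–7 → 7 bp
  8–44 → 37 bp
  45–98 → 54 bp
  99–173 → 75 bp
  174–222 → 49 bp
Sorted largest to smallest: 75, 54, 49, 37, 7 bp.

75, 54, 49, 37, 7 bp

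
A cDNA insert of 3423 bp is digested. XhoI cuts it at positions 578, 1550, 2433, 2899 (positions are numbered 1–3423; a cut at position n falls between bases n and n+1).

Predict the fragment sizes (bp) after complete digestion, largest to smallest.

972, 883, 578, 524, 466 bp

Linear molecule, 4 cuts → 5 fragments:
  578 − 0 = 578 bp
  1550 − 578 = 972 bp
  2433 − 1550 = 883 bp
  2899 − 2433 = 466 bp
  3423 − 2899 = 524 bp
Sorted largest to smallest: 972, 883, 578, 524, 466 bp.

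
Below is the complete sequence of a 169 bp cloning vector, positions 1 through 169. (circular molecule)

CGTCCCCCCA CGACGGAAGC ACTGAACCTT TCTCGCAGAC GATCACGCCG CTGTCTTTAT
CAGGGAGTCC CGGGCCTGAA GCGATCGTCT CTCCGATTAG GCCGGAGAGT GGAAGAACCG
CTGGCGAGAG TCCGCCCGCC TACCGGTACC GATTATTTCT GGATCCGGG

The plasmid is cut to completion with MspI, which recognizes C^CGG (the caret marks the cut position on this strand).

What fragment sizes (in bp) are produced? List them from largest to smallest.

74, 41, 32, 22 bp

MspI sites (CCGG) start at positions 70, 102, 143, 165.
MspI cuts after the first base of each site, so after positions 70, 102, 143, 165.
Circular molecule, 4 cuts → 4 fragments:
  71–102 → 32 bp
  103–143 → 41 bp
  144–165 → 22 bp
  166–169 then 1–70 → 4 + 70 = 74 bp
Sorted largest to smallest: 74, 41, 32, 22 bp.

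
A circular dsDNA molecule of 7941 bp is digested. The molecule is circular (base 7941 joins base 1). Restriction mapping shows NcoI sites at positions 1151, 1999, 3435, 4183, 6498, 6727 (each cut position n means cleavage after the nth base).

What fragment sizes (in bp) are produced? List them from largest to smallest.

Circular molecule, 6 cuts → 6 fragments:
  1999 − 1151 = 848 bp
  3435 − 1999 = 1436 bp
  4183 − 3435 = 748 bp
  6498 − 4183 = 2315 bp
  6727 − 6498 = 229 bp
  wrap: 7941 − 6727 + 1151 = 2365 bp
Sorted largest to smallest: 2365, 2315, 1436, 848, 748, 229 bp.

2365, 2315, 1436, 848, 748, 229 bp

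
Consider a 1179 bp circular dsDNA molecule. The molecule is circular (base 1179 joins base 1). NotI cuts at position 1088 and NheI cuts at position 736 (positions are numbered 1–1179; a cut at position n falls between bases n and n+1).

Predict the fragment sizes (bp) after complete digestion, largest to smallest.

Combined cut positions (sorted): 736, 1088.
Circular molecule, 2 cuts → 2 fragments:
  1088 − 736 = 352 bp
  wrap: 1179 − 1088 + 736 = 827 bp
Sorted largest to smallest: 827, 352 bp.

827, 352 bp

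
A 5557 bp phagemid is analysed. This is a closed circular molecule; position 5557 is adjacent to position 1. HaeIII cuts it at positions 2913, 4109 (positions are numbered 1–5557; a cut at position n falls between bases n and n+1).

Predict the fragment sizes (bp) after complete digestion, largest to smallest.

Circular molecule, 2 cuts → 2 fragments:
  4109 − 2913 = 1196 bp
  wrap: 5557 − 4109 + 2913 = 4361 bp
Sorted largest to smallest: 4361, 1196 bp.

4361, 1196 bp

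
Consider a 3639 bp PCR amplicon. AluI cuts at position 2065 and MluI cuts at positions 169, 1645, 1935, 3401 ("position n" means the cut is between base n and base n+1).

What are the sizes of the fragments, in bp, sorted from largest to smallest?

1476, 1336, 290, 238, 169, 130 bp

Combined cut positions (sorted): 169, 1645, 1935, 2065, 3401.
Linear molecule, 5 cuts → 6 fragments:
  169 − 0 = 169 bp
  1645 − 169 = 1476 bp
  1935 − 1645 = 290 bp
  2065 − 1935 = 130 bp
  3401 − 2065 = 1336 bp
  3639 − 3401 = 238 bp
Sorted largest to smallest: 1476, 1336, 290, 238, 169, 130 bp.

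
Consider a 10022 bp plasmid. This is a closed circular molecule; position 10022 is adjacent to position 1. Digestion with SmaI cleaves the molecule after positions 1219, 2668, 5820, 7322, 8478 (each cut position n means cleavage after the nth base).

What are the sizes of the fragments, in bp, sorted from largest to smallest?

3152, 2763, 1502, 1449, 1156 bp

Circular molecule, 5 cuts → 5 fragments:
  2668 − 1219 = 1449 bp
  5820 − 2668 = 3152 bp
  7322 − 5820 = 1502 bp
  8478 − 7322 = 1156 bp
  wrap: 10022 − 8478 + 1219 = 2763 bp
Sorted largest to smallest: 3152, 2763, 1502, 1449, 1156 bp.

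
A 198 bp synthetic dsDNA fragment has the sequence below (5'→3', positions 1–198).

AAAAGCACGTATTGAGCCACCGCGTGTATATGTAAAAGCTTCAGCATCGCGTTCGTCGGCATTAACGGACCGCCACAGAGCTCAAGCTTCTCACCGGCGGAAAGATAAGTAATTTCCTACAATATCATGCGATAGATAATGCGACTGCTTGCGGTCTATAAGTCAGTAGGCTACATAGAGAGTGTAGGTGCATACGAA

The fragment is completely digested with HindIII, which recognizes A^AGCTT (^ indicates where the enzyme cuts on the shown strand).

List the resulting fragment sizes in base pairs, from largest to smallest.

HindIII sites (AAGCTT) start at positions 36, 84.
HindIII cuts after the first base of each site, so after positions 36, 84.
Linear molecule, 2 cuts → 3 fragments:
  1–36 → 36 bp
  37–84 → 48 bp
  85–198 → 114 bp
Sorted largest to smallest: 114, 48, 36 bp.

114, 48, 36 bp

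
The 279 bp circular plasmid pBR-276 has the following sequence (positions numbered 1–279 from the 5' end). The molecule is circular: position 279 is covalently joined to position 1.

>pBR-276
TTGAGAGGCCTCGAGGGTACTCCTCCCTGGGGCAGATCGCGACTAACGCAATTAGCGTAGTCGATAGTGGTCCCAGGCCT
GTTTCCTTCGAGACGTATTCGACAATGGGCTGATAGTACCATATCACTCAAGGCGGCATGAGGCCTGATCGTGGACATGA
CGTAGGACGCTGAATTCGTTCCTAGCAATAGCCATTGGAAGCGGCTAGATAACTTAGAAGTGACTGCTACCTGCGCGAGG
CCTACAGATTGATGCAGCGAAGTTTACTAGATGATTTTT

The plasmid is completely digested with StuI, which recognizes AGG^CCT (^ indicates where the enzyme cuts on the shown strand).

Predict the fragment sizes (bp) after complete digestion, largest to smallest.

97, 69, 66, 47 bp

StuI sites (AGGCCT) start at positions 6, 75, 141, 238.
StuI cuts after base 3 of each site, so after positions 8, 77, 143, 240.
Circular molecule, 4 cuts → 4 fragments:
  9–77 → 69 bp
  78–143 → 66 bp
  144–240 → 97 bp
  241–279 then 1–8 → 39 + 8 = 47 bp
Sorted largest to smallest: 97, 69, 66, 47 bp.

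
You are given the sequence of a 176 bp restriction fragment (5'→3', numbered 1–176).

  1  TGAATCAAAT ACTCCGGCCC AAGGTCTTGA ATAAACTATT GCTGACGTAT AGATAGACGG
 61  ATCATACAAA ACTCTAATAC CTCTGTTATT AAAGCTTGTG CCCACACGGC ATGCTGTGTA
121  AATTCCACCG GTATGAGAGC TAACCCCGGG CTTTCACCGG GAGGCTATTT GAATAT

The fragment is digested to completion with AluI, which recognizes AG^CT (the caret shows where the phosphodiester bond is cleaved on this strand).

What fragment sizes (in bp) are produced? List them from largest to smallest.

AluI sites (AGCT) start at positions 93, 138.
AluI cuts after base 2 of each site, so after positions 94, 139.
Linear molecule, 2 cuts → 3 fragments:
  1–94 → 94 bp
  95–139 → 45 bp
  140–176 → 37 bp
Sorted largest to smallest: 94, 45, 37 bp.

94, 45, 37 bp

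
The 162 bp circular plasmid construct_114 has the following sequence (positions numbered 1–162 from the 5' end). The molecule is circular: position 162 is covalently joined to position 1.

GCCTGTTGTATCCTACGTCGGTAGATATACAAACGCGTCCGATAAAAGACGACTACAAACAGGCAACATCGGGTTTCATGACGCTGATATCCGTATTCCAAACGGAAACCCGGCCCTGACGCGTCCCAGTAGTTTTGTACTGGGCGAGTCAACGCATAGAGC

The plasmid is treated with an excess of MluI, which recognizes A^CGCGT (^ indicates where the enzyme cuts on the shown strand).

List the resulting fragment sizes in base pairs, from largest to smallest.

MluI sites (ACGCGT) start at positions 33, 119.
MluI cuts after the first base of each site, so after positions 33, 119.
Circular molecule, 2 cuts → 2 fragments:
  34–119 → 86 bp
  120–162 then 1–33 → 43 + 33 = 76 bp
Sorted largest to smallest: 86, 76 bp.

86, 76 bp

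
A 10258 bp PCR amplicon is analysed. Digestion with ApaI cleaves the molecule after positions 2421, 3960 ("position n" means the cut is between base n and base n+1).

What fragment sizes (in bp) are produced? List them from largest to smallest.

6298, 2421, 1539 bp

Linear molecule, 2 cuts → 3 fragments:
  2421 − 0 = 2421 bp
  3960 − 2421 = 1539 bp
  10258 − 3960 = 6298 bp
Sorted largest to smallest: 6298, 2421, 1539 bp.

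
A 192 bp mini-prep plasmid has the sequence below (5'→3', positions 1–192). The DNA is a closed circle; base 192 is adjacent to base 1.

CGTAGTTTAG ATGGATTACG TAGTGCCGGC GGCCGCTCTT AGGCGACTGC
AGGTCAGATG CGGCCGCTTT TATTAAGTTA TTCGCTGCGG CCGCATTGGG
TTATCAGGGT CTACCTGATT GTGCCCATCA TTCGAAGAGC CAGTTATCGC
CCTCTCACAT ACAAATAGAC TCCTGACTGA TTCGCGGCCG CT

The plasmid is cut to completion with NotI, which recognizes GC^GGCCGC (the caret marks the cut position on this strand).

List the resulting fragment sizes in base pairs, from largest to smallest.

NotI sites (GCGGCCGC) start at positions 29, 60, 87, 184.
NotI cuts after base 2 of each site, so after positions 30, 61, 88, 185.
Circular molecule, 4 cuts → 4 fragments:
  31–61 → 31 bp
  62–88 → 27 bp
  89–185 → 97 bp
  186–192 then 1–30 → 7 + 30 = 37 bp
Sorted largest to smallest: 97, 37, 31, 27 bp.

97, 37, 31, 27 bp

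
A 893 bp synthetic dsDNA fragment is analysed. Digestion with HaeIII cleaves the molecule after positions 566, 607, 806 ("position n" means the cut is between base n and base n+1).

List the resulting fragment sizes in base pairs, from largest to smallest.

566, 199, 87, 41 bp

Linear molecule, 3 cuts → 4 fragments:
  566 − 0 = 566 bp
  607 − 566 = 41 bp
  806 − 607 = 199 bp
  893 − 806 = 87 bp
Sorted largest to smallest: 566, 199, 87, 41 bp.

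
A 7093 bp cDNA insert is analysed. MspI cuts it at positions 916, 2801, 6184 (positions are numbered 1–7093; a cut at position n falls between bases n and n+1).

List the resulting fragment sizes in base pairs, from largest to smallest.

Linear molecule, 3 cuts → 4 fragments:
  916 − 0 = 916 bp
  2801 − 916 = 1885 bp
  6184 − 2801 = 3383 bp
  7093 − 6184 = 909 bp
Sorted largest to smallest: 3383, 1885, 916, 909 bp.

3383, 1885, 916, 909 bp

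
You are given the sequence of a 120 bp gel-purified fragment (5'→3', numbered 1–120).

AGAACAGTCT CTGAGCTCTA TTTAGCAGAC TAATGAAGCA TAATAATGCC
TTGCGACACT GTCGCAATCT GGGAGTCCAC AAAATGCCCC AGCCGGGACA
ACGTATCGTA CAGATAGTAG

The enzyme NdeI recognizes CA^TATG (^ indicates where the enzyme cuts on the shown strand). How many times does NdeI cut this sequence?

0

No occurrence of CATATG is present in the sequence.
NdeI does not cut: 0 sites.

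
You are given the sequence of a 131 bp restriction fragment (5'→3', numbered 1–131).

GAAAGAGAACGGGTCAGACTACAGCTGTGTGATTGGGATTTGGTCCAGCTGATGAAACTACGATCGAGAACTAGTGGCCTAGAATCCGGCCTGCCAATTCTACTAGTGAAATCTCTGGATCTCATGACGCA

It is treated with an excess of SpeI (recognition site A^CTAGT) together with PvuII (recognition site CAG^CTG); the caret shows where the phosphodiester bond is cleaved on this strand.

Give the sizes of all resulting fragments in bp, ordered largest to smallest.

SpeI sites (ACTAGT) start at positions 70, 102.
SpeI cuts after the first base of each site, so after positions 70, 102.
PvuII sites (CAGCTG) start at positions 22, 46.
PvuII cuts after base 3 of each site, so after positions 24, 48.
Combined cut positions: 24, 48, 70, 102.
Linear molecule, 4 cuts → 5 fragments:
  1–24 → 24 bp
  25–48 → 24 bp
  49–70 → 22 bp
  71–102 → 32 bp
  103–131 → 29 bp
Sorted largest to smallest: 32, 29, 24, 24, 22 bp.

32, 29, 24, 24, 22 bp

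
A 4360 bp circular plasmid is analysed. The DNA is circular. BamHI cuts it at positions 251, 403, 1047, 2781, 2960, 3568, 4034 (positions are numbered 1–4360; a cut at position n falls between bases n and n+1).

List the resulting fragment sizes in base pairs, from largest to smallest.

1734, 644, 608, 577, 466, 179, 152 bp

Circular molecule, 7 cuts → 7 fragments:
  403 − 251 = 152 bp
  1047 − 403 = 644 bp
  2781 − 1047 = 1734 bp
  2960 − 2781 = 179 bp
  3568 − 2960 = 608 bp
  4034 − 3568 = 466 bp
  wrap: 4360 − 4034 + 251 = 577 bp
Sorted largest to smallest: 1734, 644, 608, 577, 466, 179, 152 bp.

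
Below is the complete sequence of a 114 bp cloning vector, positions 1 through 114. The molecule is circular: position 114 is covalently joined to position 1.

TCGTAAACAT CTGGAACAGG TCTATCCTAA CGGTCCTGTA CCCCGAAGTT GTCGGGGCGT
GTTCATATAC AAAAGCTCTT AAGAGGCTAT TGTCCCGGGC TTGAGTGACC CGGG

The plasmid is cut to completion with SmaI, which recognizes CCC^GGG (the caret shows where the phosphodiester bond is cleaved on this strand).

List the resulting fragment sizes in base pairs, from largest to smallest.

99, 15 bp

SmaI sites (CCCGGG) start at positions 94, 109.
SmaI cuts after base 3 of each site, so after positions 96, 111.
Circular molecule, 2 cuts → 2 fragments:
  97–111 → 15 bp
  112–114 then 1–96 → 3 + 96 = 99 bp
Sorted largest to smallest: 99, 15 bp.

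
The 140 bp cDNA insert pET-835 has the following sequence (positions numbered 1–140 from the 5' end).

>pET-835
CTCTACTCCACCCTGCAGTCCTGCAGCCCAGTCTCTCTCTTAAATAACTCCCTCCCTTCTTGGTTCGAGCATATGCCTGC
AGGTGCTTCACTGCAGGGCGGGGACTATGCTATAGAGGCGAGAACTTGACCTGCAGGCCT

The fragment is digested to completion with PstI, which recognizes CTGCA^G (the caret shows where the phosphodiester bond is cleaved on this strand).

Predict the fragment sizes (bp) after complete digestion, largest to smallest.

PstI sites (CTGCAG) start at positions 13, 21, 77, 91, 131.
PstI cuts after base 5 of each site (before the last base), so after positions 17, 25, 81, 95, 135.
Linear molecule, 5 cuts → 6 fragments:
  1–17 → 17 bp
  18–25 → 8 bp
  26–81 → 56 bp
  82–95 → 14 bp
  96–135 → 40 bp
  136–140 → 5 bp
Sorted largest to smallest: 56, 40, 17, 14, 8, 5 bp.

56, 40, 17, 14, 8, 5 bp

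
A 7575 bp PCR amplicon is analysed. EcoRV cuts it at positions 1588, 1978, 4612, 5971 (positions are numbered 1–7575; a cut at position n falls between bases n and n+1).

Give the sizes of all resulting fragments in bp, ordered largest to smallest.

Linear molecule, 4 cuts → 5 fragments:
  1588 − 0 = 1588 bp
  1978 − 1588 = 390 bp
  4612 − 1978 = 2634 bp
  5971 − 4612 = 1359 bp
  7575 − 5971 = 1604 bp
Sorted largest to smallest: 2634, 1604, 1588, 1359, 390 bp.

2634, 1604, 1588, 1359, 390 bp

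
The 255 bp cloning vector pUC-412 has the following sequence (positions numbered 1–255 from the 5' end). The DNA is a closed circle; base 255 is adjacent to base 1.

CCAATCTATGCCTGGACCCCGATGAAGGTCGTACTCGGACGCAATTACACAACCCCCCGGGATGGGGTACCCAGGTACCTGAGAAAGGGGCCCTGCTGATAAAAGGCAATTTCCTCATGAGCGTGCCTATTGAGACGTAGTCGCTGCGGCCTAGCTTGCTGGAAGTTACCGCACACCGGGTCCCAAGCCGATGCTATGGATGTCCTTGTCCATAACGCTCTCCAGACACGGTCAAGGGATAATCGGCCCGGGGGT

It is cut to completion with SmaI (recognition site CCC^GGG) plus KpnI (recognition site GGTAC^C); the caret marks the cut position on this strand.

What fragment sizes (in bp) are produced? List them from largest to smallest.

SmaI sites (CCCGGG) start at positions 56, 247.
SmaI cuts after base 3 of each site, so after positions 58, 249.
KpnI sites (GGTACC) start at positions 66, 74.
KpnI cuts after base 5 of each site (before the last base), so after positions 70, 78.
Combined cut positions: 58, 70, 78, 249.
Circular molecule, 4 cuts → 4 fragments:
  59–70 → 12 bp
  71–78 → 8 bp
  79–249 → 171 bp
  250–255 then 1–58 → 6 + 58 = 64 bp
Sorted largest to smallest: 171, 64, 12, 8 bp.

171, 64, 12, 8 bp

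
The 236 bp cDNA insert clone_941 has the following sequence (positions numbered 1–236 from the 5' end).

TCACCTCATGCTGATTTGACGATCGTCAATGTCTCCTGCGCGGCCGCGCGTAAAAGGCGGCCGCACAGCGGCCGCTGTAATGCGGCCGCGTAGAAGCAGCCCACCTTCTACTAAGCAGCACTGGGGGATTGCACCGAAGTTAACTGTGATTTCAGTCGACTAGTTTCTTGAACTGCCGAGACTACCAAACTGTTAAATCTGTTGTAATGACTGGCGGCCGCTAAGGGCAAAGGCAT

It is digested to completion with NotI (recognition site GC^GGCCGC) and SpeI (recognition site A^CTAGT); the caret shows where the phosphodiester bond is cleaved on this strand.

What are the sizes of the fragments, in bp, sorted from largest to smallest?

76, 56, 41, 21, 17, 14, 11 bp

NotI sites (GCGGCCGC) start at positions 40, 57, 68, 82, 214.
NotI cuts after base 2 of each site, so after positions 41, 58, 69, 83, 215.
The SpeI site (ACTAGT) starts at position 159.
SpeI cuts after the first base of each site, so after position 159.
Combined cut positions: 41, 58, 69, 83, 159, 215.
Linear molecule, 6 cuts → 7 fragments:
  1–41 → 41 bp
  42–58 → 17 bp
  59–69 → 11 bp
  70–83 → 14 bp
  84–159 → 76 bp
  160–215 → 56 bp
  216–236 → 21 bp
Sorted largest to smallest: 76, 56, 41, 21, 17, 14, 11 bp.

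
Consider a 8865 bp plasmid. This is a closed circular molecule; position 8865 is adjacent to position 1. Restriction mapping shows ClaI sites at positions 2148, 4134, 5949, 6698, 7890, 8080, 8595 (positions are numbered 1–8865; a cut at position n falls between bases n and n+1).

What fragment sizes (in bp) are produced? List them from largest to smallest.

Circular molecule, 7 cuts → 7 fragments:
  4134 − 2148 = 1986 bp
  5949 − 4134 = 1815 bp
  6698 − 5949 = 749 bp
  7890 − 6698 = 1192 bp
  8080 − 7890 = 190 bp
  8595 − 8080 = 515 bp
  wrap: 8865 − 8595 + 2148 = 2418 bp
Sorted largest to smallest: 2418, 1986, 1815, 1192, 749, 515, 190 bp.

2418, 1986, 1815, 1192, 749, 515, 190 bp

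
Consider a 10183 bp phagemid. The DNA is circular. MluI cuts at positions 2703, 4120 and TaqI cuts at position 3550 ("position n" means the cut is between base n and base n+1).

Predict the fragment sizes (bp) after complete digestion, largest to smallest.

Combined cut positions (sorted): 2703, 3550, 4120.
Circular molecule, 3 cuts → 3 fragments:
  3550 − 2703 = 847 bp
  4120 − 3550 = 570 bp
  wrap: 10183 − 4120 + 2703 = 8766 bp
Sorted largest to smallest: 8766, 847, 570 bp.

8766, 847, 570 bp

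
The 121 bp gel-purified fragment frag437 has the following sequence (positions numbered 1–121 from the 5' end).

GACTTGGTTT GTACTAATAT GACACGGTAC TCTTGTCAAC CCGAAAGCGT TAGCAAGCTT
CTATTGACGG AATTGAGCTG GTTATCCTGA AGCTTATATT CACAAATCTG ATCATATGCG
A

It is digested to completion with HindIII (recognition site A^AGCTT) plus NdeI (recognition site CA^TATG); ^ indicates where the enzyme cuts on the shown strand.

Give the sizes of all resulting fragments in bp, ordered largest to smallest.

HindIII sites (AAGCTT) start at positions 55, 90.
HindIII cuts after the first base of each site, so after positions 55, 90.
The NdeI site (CATATG) starts at position 113.
NdeI cuts after base 2 of each site, so after position 114.
Combined cut positions: 55, 90, 114.
Linear molecule, 3 cuts → 4 fragments:
  1–55 → 55 bp
  56–90 → 35 bp
  91–114 → 24 bp
  115–121 → 7 bp
Sorted largest to smallest: 55, 35, 24, 7 bp.

55, 35, 24, 7 bp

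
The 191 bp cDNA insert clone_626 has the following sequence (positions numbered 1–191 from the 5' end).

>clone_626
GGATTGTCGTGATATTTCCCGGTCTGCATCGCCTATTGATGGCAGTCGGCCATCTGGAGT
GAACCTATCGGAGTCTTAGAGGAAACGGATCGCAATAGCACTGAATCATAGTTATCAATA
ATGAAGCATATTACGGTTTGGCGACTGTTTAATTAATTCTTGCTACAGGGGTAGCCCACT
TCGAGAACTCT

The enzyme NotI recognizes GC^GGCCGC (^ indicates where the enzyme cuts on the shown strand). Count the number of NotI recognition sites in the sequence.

0

No occurrence of GCGGCCGC is present in the sequence.
NotI does not cut: 0 sites.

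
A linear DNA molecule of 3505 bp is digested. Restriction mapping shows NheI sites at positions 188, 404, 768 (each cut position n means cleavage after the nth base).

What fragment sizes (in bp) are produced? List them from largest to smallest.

Linear molecule, 3 cuts → 4 fragments:
  188 − 0 = 188 bp
  404 − 188 = 216 bp
  768 − 404 = 364 bp
  3505 − 768 = 2737 bp
Sorted largest to smallest: 2737, 364, 216, 188 bp.

2737, 364, 216, 188 bp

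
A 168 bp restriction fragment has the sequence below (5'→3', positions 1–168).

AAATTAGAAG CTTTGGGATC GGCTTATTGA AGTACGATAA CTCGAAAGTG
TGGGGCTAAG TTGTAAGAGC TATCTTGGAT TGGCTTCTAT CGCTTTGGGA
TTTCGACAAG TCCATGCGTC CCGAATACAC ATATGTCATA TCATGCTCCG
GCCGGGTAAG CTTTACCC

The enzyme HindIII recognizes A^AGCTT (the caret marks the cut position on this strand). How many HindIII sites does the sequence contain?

2

AAGCTT occurs starting at positions 8, 158.
HindIII cuts at 2 sites.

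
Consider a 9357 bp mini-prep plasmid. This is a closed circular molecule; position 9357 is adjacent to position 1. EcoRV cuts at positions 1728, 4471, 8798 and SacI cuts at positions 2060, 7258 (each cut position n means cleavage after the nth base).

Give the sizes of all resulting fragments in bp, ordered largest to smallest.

Combined cut positions (sorted): 1728, 2060, 4471, 7258, 8798.
Circular molecule, 5 cuts → 5 fragments:
  2060 − 1728 = 332 bp
  4471 − 2060 = 2411 bp
  7258 − 4471 = 2787 bp
  8798 − 7258 = 1540 bp
  wrap: 9357 − 8798 + 1728 = 2287 bp
Sorted largest to smallest: 2787, 2411, 2287, 1540, 332 bp.

2787, 2411, 2287, 1540, 332 bp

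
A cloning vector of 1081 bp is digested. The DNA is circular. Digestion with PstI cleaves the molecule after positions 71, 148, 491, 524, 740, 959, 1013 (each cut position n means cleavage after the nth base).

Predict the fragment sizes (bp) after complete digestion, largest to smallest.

343, 219, 216, 139, 77, 54, 33 bp

Circular molecule, 7 cuts → 7 fragments:
  148 − 71 = 77 bp
  491 − 148 = 343 bp
  524 − 491 = 33 bp
  740 − 524 = 216 bp
  959 − 740 = 219 bp
  1013 − 959 = 54 bp
  wrap: 1081 − 1013 + 71 = 139 bp
Sorted largest to smallest: 343, 219, 216, 139, 77, 54, 33 bp.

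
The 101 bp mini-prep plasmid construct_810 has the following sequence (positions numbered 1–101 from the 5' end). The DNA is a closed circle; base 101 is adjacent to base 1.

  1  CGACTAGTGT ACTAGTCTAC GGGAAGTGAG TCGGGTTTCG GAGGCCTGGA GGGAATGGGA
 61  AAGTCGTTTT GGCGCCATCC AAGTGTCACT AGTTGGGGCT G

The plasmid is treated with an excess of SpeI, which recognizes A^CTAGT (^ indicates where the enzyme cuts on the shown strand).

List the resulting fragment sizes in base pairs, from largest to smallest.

77, 16, 8 bp

SpeI sites (ACTAGT) start at positions 3, 11, 88.
SpeI cuts after the first base of each site, so after positions 3, 11, 88.
Circular molecule, 3 cuts → 3 fragments:
  4–11 → 8 bp
  12–88 → 77 bp
  89–101 then 1–3 → 13 + 3 = 16 bp
Sorted largest to smallest: 77, 16, 8 bp.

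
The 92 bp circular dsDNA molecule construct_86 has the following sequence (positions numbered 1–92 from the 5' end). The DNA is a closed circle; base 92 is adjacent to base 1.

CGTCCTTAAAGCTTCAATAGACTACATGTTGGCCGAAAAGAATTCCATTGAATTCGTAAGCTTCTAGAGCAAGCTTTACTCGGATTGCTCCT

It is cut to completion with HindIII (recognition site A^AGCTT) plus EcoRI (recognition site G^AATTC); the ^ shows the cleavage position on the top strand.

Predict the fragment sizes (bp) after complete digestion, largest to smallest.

HindIII sites (AAGCTT) start at positions 9, 58, 71.
HindIII cuts after the first base of each site, so after positions 9, 58, 71.
EcoRI sites (GAATTC) start at positions 40, 50.
EcoRI cuts after the first base of each site, so after positions 40, 50.
Combined cut positions: 9, 40, 50, 58, 71.
Circular molecule, 5 cuts → 5 fragments:
  10–40 → 31 bp
  41–50 → 10 bp
  51–58 → 8 bp
  59–71 → 13 bp
  72–92 then 1–9 → 21 + 9 = 30 bp
Sorted largest to smallest: 31, 30, 13, 10, 8 bp.

31, 30, 13, 10, 8 bp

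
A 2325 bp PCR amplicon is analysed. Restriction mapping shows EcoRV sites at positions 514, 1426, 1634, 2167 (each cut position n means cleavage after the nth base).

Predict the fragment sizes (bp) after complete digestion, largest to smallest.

912, 533, 514, 208, 158 bp

Linear molecule, 4 cuts → 5 fragments:
  514 − 0 = 514 bp
  1426 − 514 = 912 bp
  1634 − 1426 = 208 bp
  2167 − 1634 = 533 bp
  2325 − 2167 = 158 bp
Sorted largest to smallest: 912, 533, 514, 208, 158 bp.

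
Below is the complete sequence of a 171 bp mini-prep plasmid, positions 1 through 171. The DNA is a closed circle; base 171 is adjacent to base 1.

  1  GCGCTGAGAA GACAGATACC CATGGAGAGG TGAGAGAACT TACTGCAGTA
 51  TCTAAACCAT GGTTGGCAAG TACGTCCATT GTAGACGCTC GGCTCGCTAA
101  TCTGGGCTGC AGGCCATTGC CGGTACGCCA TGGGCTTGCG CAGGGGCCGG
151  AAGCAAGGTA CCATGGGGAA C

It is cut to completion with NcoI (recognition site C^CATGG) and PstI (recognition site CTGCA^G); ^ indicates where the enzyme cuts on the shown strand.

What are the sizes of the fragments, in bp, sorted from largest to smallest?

54, 33, 30, 27, 17, 10 bp

NcoI sites (CCATGG) start at positions 20, 57, 128, 161.
NcoI cuts after the first base of each site, so after positions 20, 57, 128, 161.
PstI sites (CTGCAG) start at positions 43, 107.
PstI cuts after base 5 of each site (before the last base), so after positions 47, 111.
Combined cut positions: 20, 47, 57, 111, 128, 161.
Circular molecule, 6 cuts → 6 fragments:
  21–47 → 27 bp
  48–57 → 10 bp
  58–111 → 54 bp
  112–128 → 17 bp
  129–161 → 33 bp
  162–171 then 1–20 → 10 + 20 = 30 bp
Sorted largest to smallest: 54, 33, 30, 27, 17, 10 bp.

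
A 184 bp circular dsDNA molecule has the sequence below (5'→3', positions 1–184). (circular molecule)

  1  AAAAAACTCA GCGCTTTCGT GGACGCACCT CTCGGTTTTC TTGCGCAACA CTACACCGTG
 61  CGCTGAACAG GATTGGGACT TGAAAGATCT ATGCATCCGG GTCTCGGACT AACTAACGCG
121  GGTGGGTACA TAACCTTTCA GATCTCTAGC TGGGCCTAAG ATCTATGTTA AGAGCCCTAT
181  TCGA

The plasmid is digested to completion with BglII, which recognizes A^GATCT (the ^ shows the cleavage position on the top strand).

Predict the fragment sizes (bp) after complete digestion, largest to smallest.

110, 55, 19 bp

BglII sites (AGATCT) start at positions 85, 140, 159.
BglII cuts after the first base of each site, so after positions 85, 140, 159.
Circular molecule, 3 cuts → 3 fragments:
  86–140 → 55 bp
  141–159 → 19 bp
  160–184 then 1–85 → 25 + 85 = 110 bp
Sorted largest to smallest: 110, 55, 19 bp.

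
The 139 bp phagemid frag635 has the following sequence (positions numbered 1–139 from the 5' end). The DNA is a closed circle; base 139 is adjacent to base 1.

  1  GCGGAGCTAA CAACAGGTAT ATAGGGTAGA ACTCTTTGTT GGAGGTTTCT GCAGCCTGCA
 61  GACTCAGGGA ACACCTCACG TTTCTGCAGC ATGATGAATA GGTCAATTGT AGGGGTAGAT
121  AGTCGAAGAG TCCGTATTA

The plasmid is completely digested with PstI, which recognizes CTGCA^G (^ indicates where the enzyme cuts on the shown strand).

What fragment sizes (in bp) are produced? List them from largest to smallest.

104, 28, 7 bp

PstI sites (CTGCAG) start at positions 49, 56, 84.
PstI cuts after base 5 of each site (before the last base), so after positions 53, 60, 88.
Circular molecule, 3 cuts → 3 fragments:
  54–60 → 7 bp
  61–88 → 28 bp
  89–139 then 1–53 → 51 + 53 = 104 bp
Sorted largest to smallest: 104, 28, 7 bp.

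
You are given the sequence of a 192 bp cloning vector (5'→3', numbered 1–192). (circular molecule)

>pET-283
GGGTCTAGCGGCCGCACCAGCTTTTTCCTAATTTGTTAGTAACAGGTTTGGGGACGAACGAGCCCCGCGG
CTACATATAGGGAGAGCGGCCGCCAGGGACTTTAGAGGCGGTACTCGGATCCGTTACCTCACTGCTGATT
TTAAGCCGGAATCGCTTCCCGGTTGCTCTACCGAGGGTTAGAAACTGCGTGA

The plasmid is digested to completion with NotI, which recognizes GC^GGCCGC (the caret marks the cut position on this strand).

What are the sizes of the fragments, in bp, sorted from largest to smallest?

114, 78 bp

NotI sites (GCGGCCGC) start at positions 8, 86.
NotI cuts after base 2 of each site, so after positions 9, 87.
Circular molecule, 2 cuts → 2 fragments:
  10–87 → 78 bp
  88–192 then 1–9 → 105 + 9 = 114 bp
Sorted largest to smallest: 114, 78 bp.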